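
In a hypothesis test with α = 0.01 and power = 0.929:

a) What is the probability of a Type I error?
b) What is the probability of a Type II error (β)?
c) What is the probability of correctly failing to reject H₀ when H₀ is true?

Answer: a) 0.01, b) 0.071, c) 0.99

Derivation:
a) Type I error probability = α = 0.01
b) Power = P(reject H₀ | H₁ true) = 1 - β = 0.929, so Type II error probability = β = 1 - Power = 0.071
c) P(fail to reject H₀ | H₀ true) = 1 - α = 0.99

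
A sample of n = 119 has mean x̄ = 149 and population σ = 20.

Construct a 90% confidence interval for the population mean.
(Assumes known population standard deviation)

Confidence level: 90%, α = 0.1
z_0.05 = 1.645
SE = σ/√n = 20/√119 = 1.8334
Margin of error = 1.645 × 1.8334 = 3.0159
CI: x̄ ± margin = 149 ± 3.0159
CI: (145.9841, 152.0159)

Answer: (145.9841, 152.0159)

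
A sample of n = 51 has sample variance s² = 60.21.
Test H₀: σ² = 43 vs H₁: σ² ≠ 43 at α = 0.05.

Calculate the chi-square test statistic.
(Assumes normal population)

Answer: χ² = 70.0116, fail to reject H₀

Derivation:
df = n - 1 = 50
χ² = (n-1)s²/σ₀² = 50×60.21/43 = 70.0116
Critical values: χ²_{0.975,50} = 32.357, χ²_{0.025,50} = 71.420
Rejection region: χ² < 32.357 or χ² > 71.420
Decision: fail to reject H₀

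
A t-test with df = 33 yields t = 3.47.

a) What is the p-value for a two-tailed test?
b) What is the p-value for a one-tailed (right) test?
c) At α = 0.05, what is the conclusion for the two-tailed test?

Using t-distribution with df = 33:
a) Two-tailed: p = 2×P(T > 3.47) = 0.0015
b) One-tailed: p = P(T > 3.47) = 0.0007
c) 0.0015 < 0.05, reject H₀

Answer: a) 0.0015, b) 0.0007, c) reject H₀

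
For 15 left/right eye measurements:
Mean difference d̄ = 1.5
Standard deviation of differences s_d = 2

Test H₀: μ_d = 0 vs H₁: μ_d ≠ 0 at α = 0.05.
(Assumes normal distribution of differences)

df = n - 1 = 14
SE = s_d/√n = 2/√15 = 0.5164
t = d̄/SE = 1.5/0.5164 = 2.9047
Critical value: t_{0.025,14} = ±2.145
p-value ≈ 0.0115
Decision: reject H₀

Answer: t = 2.9047, reject H₀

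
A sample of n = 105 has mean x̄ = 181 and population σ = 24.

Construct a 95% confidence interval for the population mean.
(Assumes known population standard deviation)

Confidence level: 95%, α = 0.05
z_0.025 = 1.960
SE = σ/√n = 24/√105 = 2.3422
Margin of error = 1.960 × 2.3422 = 4.5907
CI: x̄ ± margin = 181 ± 4.5907
CI: (176.4093, 185.5907)

Answer: (176.4093, 185.5907)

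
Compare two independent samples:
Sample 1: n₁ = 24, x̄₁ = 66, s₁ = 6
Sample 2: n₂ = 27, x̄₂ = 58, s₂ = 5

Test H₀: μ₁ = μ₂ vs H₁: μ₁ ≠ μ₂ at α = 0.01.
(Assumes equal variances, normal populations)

Pooled variance: s²_p = [23×6² + 26×5²]/(49) = 30.1633
s_p = 5.4921
SE = s_p×√(1/n₁ + 1/n₂) = 5.4921×√(1/24 + 1/27) = 1.5408
t = (x̄₁ - x̄₂)/SE = (66 - 58)/1.5408 = 5.1921
df = 49, t-critical = ±2.680
Decision: reject H₀

Answer: t = 5.1921, reject H₀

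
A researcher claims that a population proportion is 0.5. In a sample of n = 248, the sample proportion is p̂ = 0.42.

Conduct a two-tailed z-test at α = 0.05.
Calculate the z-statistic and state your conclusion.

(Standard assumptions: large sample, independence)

Answer: z = -2.5197, reject H₀

Derivation:
H₀: p = 0.5, H₁: p ≠ 0.5
Standard error: SE = √(p₀(1-p₀)/n) = √(0.5×0.5/248) = 0.031750
z-statistic: z = (p̂ - p₀)/SE = (0.42 - 0.5)/0.031750 = -2.5197
Critical value: z_0.025 = ±1.960
p-value = 0.0117
Decision: reject H₀ at α = 0.05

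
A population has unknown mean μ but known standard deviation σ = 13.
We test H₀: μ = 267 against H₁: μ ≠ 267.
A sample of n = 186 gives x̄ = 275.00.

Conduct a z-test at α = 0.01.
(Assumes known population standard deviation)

Answer: z = 8.3928, reject H₀

Derivation:
Standard error: SE = σ/√n = 13/√186 = 0.9532
z-statistic: z = (x̄ - μ₀)/SE = (275.00 - 267)/0.9532 = 8.3928
Critical value: ±2.576
p-value < 0.0001
Decision: reject H₀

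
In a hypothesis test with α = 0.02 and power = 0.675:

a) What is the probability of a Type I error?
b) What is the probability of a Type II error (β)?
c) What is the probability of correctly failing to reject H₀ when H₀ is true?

a) Type I error probability = α = 0.02
b) Power = P(reject H₀ | H₁ true) = 1 - β = 0.675, so Type II error probability = β = 1 - Power = 0.325
c) P(fail to reject H₀ | H₀ true) = 1 - α = 0.98

Answer: a) 0.02, b) 0.325, c) 0.98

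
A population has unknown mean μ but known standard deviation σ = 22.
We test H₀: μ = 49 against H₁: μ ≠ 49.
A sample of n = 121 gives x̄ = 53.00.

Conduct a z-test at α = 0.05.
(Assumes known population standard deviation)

Standard error: SE = σ/√n = 22/√121 = 2.0000
z-statistic: z = (x̄ - μ₀)/SE = (53.00 - 49)/2.0000 = 2.0000
Critical value: ±1.960
p-value = 0.0455
Decision: reject H₀

Answer: z = 2.0000, reject H₀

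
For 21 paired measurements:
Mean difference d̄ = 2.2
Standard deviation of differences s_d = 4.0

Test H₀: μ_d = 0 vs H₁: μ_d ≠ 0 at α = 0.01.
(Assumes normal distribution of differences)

df = n - 1 = 20
SE = s_d/√n = 4.0/√21 = 0.8729
t = d̄/SE = 2.2/0.8729 = 2.5203
Critical value: t_{0.005,20} = ±2.845
p-value ≈ 0.0203
Decision: fail to reject H₀

Answer: t = 2.5203, fail to reject H₀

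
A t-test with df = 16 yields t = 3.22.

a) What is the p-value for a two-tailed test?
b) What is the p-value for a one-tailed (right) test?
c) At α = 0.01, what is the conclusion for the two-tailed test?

Answer: a) 0.0053, b) 0.0027, c) reject H₀

Derivation:
Using t-distribution with df = 16:
a) Two-tailed: p = 2×P(T > 3.22) = 0.0053
b) One-tailed: p = P(T > 3.22) = 0.0027
c) 0.0053 < 0.01, reject H₀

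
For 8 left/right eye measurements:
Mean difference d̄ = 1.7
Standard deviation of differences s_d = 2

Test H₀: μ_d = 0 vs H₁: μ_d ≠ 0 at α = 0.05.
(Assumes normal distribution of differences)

df = n - 1 = 7
SE = s_d/√n = 2/√8 = 0.7071
t = d̄/SE = 1.7/0.7071 = 2.4042
Critical value: t_{0.025,7} = ±2.365
p-value ≈ 0.0472
Decision: reject H₀

Answer: t = 2.4042, reject H₀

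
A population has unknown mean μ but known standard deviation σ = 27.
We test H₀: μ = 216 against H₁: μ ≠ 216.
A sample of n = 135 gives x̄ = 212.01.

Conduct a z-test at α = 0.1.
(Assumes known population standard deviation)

Standard error: SE = σ/√n = 27/√135 = 2.3238
z-statistic: z = (x̄ - μ₀)/SE = (212.01 - 216)/2.3238 = -1.7170
Critical value: ±1.645
p-value = 0.0860
Decision: reject H₀

Answer: z = -1.7170, reject H₀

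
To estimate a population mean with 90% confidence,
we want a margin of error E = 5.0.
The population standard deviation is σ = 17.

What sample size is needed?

z_0.05 = 1.645
n = (z×σ/E)² = (1.645×17/5.0)²
n = 31.2816
Round up: n = 32

Answer: n = 32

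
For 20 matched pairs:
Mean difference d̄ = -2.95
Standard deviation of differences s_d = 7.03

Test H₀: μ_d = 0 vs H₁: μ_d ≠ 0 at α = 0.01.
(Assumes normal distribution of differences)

Answer: t = -1.8766, fail to reject H₀

Derivation:
df = n - 1 = 19
SE = s_d/√n = 7.03/√20 = 1.5720
t = d̄/SE = -2.95/1.5720 = -1.8766
Critical value: t_{0.005,19} = ±2.861
p-value ≈ 0.0760
Decision: fail to reject H₀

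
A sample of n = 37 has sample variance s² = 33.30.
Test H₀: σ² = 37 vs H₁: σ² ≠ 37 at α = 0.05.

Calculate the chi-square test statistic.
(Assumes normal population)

Answer: χ² = 32.4000, fail to reject H₀

Derivation:
df = n - 1 = 36
χ² = (n-1)s²/σ₀² = 36×33.30/37 = 32.4000
Critical values: χ²_{0.975,36} = 21.336, χ²_{0.025,36} = 54.437
Rejection region: χ² < 21.336 or χ² > 54.437
Decision: fail to reject H₀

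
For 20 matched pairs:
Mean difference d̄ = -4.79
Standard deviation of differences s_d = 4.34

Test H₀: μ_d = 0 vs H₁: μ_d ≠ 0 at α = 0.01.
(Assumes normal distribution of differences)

Answer: t = -4.9356, reject H₀

Derivation:
df = n - 1 = 19
SE = s_d/√n = 4.34/√20 = 0.9705
t = d̄/SE = -4.79/0.9705 = -4.9356
Critical value: t_{0.005,19} = ±2.861
p-value ≈ 0.0001
Decision: reject H₀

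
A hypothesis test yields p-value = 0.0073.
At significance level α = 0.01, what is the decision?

Answer: reject H₀

Derivation:
Compare p-value to α:
0.0073 < 0.01
Decision: reject H₀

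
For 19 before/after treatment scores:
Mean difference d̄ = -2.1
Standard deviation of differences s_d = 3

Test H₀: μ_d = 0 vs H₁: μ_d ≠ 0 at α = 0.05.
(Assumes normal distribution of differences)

df = n - 1 = 18
SE = s_d/√n = 3/√19 = 0.6882
t = d̄/SE = -2.1/0.6882 = -3.0514
Critical value: t_{0.025,18} = ±2.101
p-value ≈ 0.0069
Decision: reject H₀

Answer: t = -3.0514, reject H₀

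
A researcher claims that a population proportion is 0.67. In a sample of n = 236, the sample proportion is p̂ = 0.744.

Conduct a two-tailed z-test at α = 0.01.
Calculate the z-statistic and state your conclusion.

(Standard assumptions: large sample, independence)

Answer: z = 2.4177, fail to reject H₀

Derivation:
H₀: p = 0.67, H₁: p ≠ 0.67
Standard error: SE = √(p₀(1-p₀)/n) = √(0.67×0.33/236) = 0.030608
z-statistic: z = (p̂ - p₀)/SE = (0.744 - 0.67)/0.030608 = 2.4177
Critical value: z_0.005 = ±2.576
p-value = 0.0156
Decision: fail to reject H₀ at α = 0.01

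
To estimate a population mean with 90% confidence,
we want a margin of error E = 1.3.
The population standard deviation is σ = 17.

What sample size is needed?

Answer: n = 463

Derivation:
z_0.05 = 1.645
n = (z×σ/E)² = (1.645×17/1.3)²
n = 462.7463
Round up: n = 463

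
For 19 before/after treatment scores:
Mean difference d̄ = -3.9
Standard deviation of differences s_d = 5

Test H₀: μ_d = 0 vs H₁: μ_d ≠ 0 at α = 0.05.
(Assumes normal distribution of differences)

df = n - 1 = 18
SE = s_d/√n = 5/√19 = 1.1471
t = d̄/SE = -3.9/1.1471 = -3.3999
Critical value: t_{0.025,18} = ±2.101
p-value ≈ 0.0032
Decision: reject H₀

Answer: t = -3.3999, reject H₀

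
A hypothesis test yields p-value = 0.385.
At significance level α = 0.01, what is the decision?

Answer: fail to reject H₀

Derivation:
Compare p-value to α:
0.385 ≥ 0.01
Decision: fail to reject H₀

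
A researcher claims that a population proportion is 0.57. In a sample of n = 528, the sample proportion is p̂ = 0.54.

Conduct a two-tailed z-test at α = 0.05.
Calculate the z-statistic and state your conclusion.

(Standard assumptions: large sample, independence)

H₀: p = 0.57, H₁: p ≠ 0.57
Standard error: SE = √(p₀(1-p₀)/n) = √(0.57×0.43/528) = 0.021545
z-statistic: z = (p̂ - p₀)/SE = (0.54 - 0.57)/0.021545 = -1.3924
Critical value: z_0.025 = ±1.960
p-value = 0.1638
Decision: fail to reject H₀ at α = 0.05

Answer: z = -1.3924, fail to reject H₀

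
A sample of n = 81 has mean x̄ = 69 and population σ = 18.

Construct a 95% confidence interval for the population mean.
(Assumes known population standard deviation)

Confidence level: 95%, α = 0.05
z_0.025 = 1.960
SE = σ/√n = 18/√81 = 2.0000
Margin of error = 1.960 × 2.0000 = 3.9200
CI: x̄ ± margin = 69 ± 3.9200
CI: (65.0800, 72.9200)

Answer: (65.0800, 72.9200)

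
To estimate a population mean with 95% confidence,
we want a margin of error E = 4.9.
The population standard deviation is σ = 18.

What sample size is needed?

Answer: n = 52

Derivation:
z_0.025 = 1.960
n = (z×σ/E)² = (1.960×18/4.9)²
n = 51.8400
Round up: n = 52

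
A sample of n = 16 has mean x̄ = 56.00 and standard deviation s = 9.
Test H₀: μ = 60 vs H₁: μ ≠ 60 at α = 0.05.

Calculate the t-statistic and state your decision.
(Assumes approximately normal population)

df = n - 1 = 15
SE = s/√n = 9/√16 = 2.2500
t = (x̄ - μ₀)/SE = (56.00 - 60)/2.2500 = -1.7778
Critical value: t_{0.025,15} = ±2.131
p-value ≈ 0.0957
Decision: fail to reject H₀

Answer: t = -1.7778, fail to reject H₀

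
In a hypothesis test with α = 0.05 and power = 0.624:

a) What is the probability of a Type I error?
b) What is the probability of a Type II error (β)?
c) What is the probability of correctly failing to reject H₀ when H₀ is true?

a) Type I error probability = α = 0.05
b) Power = P(reject H₀ | H₁ true) = 1 - β = 0.624, so Type II error probability = β = 1 - Power = 0.376
c) P(fail to reject H₀ | H₀ true) = 1 - α = 0.95

Answer: a) 0.05, b) 0.376, c) 0.95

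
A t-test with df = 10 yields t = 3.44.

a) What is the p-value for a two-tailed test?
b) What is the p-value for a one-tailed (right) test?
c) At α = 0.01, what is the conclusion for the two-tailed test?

Using t-distribution with df = 10:
a) Two-tailed: p = 2×P(T > 3.44) = 0.0063
b) One-tailed: p = P(T > 3.44) = 0.0032
c) 0.0063 < 0.01, reject H₀

Answer: a) 0.0063, b) 0.0032, c) reject H₀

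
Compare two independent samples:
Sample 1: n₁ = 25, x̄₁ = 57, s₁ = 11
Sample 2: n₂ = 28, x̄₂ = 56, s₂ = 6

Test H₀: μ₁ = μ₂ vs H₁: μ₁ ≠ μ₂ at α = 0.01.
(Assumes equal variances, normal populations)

Pooled variance: s²_p = [24×11² + 27×6²]/(51) = 76.0000
s_p = 8.7178
SE = s_p×√(1/n₁ + 1/n₂) = 8.7178×√(1/25 + 1/28) = 2.3988
t = (x̄₁ - x̄₂)/SE = (57 - 56)/2.3988 = 0.4169
df = 51, t-critical = ±2.676
Decision: fail to reject H₀

Answer: t = 0.4169, fail to reject H₀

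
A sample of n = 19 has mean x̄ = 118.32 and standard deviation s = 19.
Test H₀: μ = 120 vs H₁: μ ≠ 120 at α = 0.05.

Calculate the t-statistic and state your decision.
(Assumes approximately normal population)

df = n - 1 = 18
SE = s/√n = 19/√19 = 4.3589
t = (x̄ - μ₀)/SE = (118.32 - 120)/4.3589 = -0.3854
Critical value: t_{0.025,18} = ±2.101
p-value ≈ 0.7045
Decision: fail to reject H₀

Answer: t = -0.3854, fail to reject H₀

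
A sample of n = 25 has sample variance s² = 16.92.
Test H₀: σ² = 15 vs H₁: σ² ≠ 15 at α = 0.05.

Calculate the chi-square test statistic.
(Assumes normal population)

df = n - 1 = 24
χ² = (n-1)s²/σ₀² = 24×16.92/15 = 27.0720
Critical values: χ²_{0.975,24} = 12.401, χ²_{0.025,24} = 39.364
Rejection region: χ² < 12.401 or χ² > 39.364
Decision: fail to reject H₀

Answer: χ² = 27.0720, fail to reject H₀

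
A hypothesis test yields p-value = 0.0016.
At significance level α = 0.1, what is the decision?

Compare p-value to α:
0.0016 < 0.1
Decision: reject H₀

Answer: reject H₀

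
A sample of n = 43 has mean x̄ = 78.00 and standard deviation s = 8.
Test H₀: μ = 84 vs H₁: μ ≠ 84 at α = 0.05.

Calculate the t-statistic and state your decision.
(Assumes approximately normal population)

df = n - 1 = 42
SE = s/√n = 8/√43 = 1.2200
t = (x̄ - μ₀)/SE = (78.00 - 84)/1.2200 = -4.9180
Critical value: t_{0.025,42} = ±2.018
p-value < 0.0001
Decision: reject H₀

Answer: t = -4.9180, reject H₀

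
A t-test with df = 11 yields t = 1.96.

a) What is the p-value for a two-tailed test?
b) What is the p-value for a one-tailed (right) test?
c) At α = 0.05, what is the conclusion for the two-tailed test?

Using t-distribution with df = 11:
a) Two-tailed: p = 2×P(T > 1.96) = 0.0758
b) One-tailed: p = P(T > 1.96) = 0.0379
c) 0.0758 ≥ 0.05, fail to reject H₀

Answer: a) 0.0758, b) 0.0379, c) fail to reject H₀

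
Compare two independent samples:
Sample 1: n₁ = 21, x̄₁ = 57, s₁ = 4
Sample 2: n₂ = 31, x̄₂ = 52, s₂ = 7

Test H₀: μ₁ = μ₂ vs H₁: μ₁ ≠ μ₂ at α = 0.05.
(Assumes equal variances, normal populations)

Pooled variance: s²_p = [20×4² + 30×7²]/(50) = 35.8000
s_p = 5.9833
SE = s_p×√(1/n₁ + 1/n₂) = 5.9833×√(1/21 + 1/31) = 1.6910
t = (x̄₁ - x̄₂)/SE = (57 - 52)/1.6910 = 2.9568
df = 50, t-critical = ±2.009
Decision: reject H₀

Answer: t = 2.9568, reject H₀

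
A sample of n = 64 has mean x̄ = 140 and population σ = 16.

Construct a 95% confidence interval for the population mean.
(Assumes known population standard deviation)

Answer: (136.0800, 143.9200)

Derivation:
Confidence level: 95%, α = 0.05
z_0.025 = 1.960
SE = σ/√n = 16/√64 = 2.0000
Margin of error = 1.960 × 2.0000 = 3.9200
CI: x̄ ± margin = 140 ± 3.9200
CI: (136.0800, 143.9200)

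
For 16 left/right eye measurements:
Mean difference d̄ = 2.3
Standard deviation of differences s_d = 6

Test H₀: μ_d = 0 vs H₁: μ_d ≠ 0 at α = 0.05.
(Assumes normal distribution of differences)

Answer: t = 1.5333, fail to reject H₀

Derivation:
df = n - 1 = 15
SE = s_d/√n = 6/√16 = 1.5000
t = d̄/SE = 2.3/1.5000 = 1.5333
Critical value: t_{0.025,15} = ±2.131
p-value ≈ 0.1460
Decision: fail to reject H₀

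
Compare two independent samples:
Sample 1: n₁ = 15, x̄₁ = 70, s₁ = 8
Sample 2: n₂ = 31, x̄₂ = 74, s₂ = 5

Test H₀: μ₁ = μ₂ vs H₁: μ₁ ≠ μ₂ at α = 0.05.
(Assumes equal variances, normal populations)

Answer: t = -2.0793, reject H₀

Derivation:
Pooled variance: s²_p = [14×8² + 30×5²]/(44) = 37.4091
s_p = 6.1163
SE = s_p×√(1/n₁ + 1/n₂) = 6.1163×√(1/15 + 1/31) = 1.9237
t = (x̄₁ - x̄₂)/SE = (70 - 74)/1.9237 = -2.0793
df = 44, t-critical = ±2.015
Decision: reject H₀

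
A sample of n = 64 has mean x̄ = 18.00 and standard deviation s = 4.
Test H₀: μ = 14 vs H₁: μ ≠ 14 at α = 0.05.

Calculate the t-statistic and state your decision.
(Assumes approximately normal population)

df = n - 1 = 63
SE = s/√n = 4/√64 = 0.5000
t = (x̄ - μ₀)/SE = (18.00 - 14)/0.5000 = 8.0000
Critical value: t_{0.025,63} = ±1.998
p-value < 0.0001
Decision: reject H₀

Answer: t = 8.0000, reject H₀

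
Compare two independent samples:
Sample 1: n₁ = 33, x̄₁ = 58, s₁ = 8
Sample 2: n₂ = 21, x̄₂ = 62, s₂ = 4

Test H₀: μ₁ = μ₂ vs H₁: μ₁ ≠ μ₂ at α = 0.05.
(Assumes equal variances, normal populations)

Answer: t = -2.1235, reject H₀

Derivation:
Pooled variance: s²_p = [32×8² + 20×4²]/(52) = 45.5385
s_p = 6.7482
SE = s_p×√(1/n₁ + 1/n₂) = 6.7482×√(1/33 + 1/21) = 1.8837
t = (x̄₁ - x̄₂)/SE = (58 - 62)/1.8837 = -2.1235
df = 52, t-critical = ±2.007
Decision: reject H₀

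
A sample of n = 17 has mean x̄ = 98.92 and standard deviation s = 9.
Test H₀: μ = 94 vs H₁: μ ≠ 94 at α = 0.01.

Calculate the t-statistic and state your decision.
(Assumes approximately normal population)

df = n - 1 = 16
SE = s/√n = 9/√17 = 2.1828
t = (x̄ - μ₀)/SE = (98.92 - 94)/2.1828 = 2.2540
Critical value: t_{0.005,16} = ±2.921
p-value ≈ 0.0386
Decision: fail to reject H₀

Answer: t = 2.2540, fail to reject H₀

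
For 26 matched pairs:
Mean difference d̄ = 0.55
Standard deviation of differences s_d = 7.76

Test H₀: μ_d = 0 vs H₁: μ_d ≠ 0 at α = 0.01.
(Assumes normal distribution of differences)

df = n - 1 = 25
SE = s_d/√n = 7.76/√26 = 1.5219
t = d̄/SE = 0.55/1.5219 = 0.3614
Critical value: t_{0.005,25} = ±2.787
p-value ≈ 0.7208
Decision: fail to reject H₀

Answer: t = 0.3614, fail to reject H₀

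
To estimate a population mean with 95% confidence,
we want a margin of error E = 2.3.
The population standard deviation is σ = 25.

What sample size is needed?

z_0.025 = 1.960
n = (z×σ/E)² = (1.960×25/2.3)²
n = 453.8752
Round up: n = 454

Answer: n = 454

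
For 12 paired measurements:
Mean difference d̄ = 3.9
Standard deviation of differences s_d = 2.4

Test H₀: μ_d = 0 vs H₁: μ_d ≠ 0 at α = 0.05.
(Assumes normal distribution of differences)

Answer: t = 5.6293, reject H₀

Derivation:
df = n - 1 = 11
SE = s_d/√n = 2.4/√12 = 0.6928
t = d̄/SE = 3.9/0.6928 = 5.6293
Critical value: t_{0.025,11} = ±2.201
p-value ≈ 0.0002
Decision: reject H₀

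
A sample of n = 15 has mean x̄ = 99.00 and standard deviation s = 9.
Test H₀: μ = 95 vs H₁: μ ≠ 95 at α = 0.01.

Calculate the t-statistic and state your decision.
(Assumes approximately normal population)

df = n - 1 = 14
SE = s/√n = 9/√15 = 2.3238
t = (x̄ - μ₀)/SE = (99.00 - 95)/2.3238 = 1.7213
Critical value: t_{0.005,14} = ±2.977
p-value ≈ 0.1072
Decision: fail to reject H₀

Answer: t = 1.7213, fail to reject H₀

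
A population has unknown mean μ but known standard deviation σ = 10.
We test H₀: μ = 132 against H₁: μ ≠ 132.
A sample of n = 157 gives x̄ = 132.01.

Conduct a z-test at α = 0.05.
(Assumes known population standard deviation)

Answer: z = 0.0125, fail to reject H₀

Derivation:
Standard error: SE = σ/√n = 10/√157 = 0.7981
z-statistic: z = (x̄ - μ₀)/SE = (132.01 - 132)/0.7981 = 0.0125
Critical value: ±1.960
p-value = 0.9900
Decision: fail to reject H₀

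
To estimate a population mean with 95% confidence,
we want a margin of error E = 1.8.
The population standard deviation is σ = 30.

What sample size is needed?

Answer: n = 1068

Derivation:
z_0.025 = 1.960
n = (z×σ/E)² = (1.960×30/1.8)²
n = 1067.1111
Round up: n = 1068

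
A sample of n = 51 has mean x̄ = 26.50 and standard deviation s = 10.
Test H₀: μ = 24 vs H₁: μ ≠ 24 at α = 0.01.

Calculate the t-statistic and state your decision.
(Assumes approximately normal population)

df = n - 1 = 50
SE = s/√n = 10/√51 = 1.4003
t = (x̄ - μ₀)/SE = (26.50 - 24)/1.4003 = 1.7853
Critical value: t_{0.005,50} = ±2.678
p-value ≈ 0.0803
Decision: fail to reject H₀

Answer: t = 1.7853, fail to reject H₀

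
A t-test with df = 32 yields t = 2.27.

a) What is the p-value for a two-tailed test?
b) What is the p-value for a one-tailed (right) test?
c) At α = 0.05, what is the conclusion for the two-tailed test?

Using t-distribution with df = 32:
a) Two-tailed: p = 2×P(T > 2.27) = 0.0301
b) One-tailed: p = P(T > 2.27) = 0.0150
c) 0.0301 < 0.05, reject H₀

Answer: a) 0.0301, b) 0.0150, c) reject H₀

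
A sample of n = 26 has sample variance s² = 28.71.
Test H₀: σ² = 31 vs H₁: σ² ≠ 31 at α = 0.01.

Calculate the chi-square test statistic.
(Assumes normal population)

df = n - 1 = 25
χ² = (n-1)s²/σ₀² = 25×28.71/31 = 23.1532
Critical values: χ²_{0.995,25} = 10.520, χ²_{0.005,25} = 46.928
Rejection region: χ² < 10.520 or χ² > 46.928
Decision: fail to reject H₀

Answer: χ² = 23.1532, fail to reject H₀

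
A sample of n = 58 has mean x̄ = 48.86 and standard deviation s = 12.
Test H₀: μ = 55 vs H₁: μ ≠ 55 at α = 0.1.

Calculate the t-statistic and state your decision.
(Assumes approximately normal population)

df = n - 1 = 57
SE = s/√n = 12/√58 = 1.5757
t = (x̄ - μ₀)/SE = (48.86 - 55)/1.5757 = -3.8967
Critical value: t_{0.05,57} = ±1.672
p-value ≈ 0.0003
Decision: reject H₀

Answer: t = -3.8967, reject H₀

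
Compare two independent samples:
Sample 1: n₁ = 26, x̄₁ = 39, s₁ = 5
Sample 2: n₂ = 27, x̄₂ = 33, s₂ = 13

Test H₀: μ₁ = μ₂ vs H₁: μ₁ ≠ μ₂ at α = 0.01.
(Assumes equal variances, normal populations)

Answer: t = 2.2012, fail to reject H₀

Derivation:
Pooled variance: s²_p = [25×5² + 26×13²]/(51) = 98.4118
s_p = 9.9203
SE = s_p×√(1/n₁ + 1/n₂) = 9.9203×√(1/26 + 1/27) = 2.7258
t = (x̄₁ - x̄₂)/SE = (39 - 33)/2.7258 = 2.2012
df = 51, t-critical = ±2.676
Decision: fail to reject H₀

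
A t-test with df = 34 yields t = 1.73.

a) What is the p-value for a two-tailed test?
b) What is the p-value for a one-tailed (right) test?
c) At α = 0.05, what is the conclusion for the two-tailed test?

Using t-distribution with df = 34:
a) Two-tailed: p = 2×P(T > 1.73) = 0.0927
b) One-tailed: p = P(T > 1.73) = 0.0463
c) 0.0927 ≥ 0.05, fail to reject H₀

Answer: a) 0.0927, b) 0.0463, c) fail to reject H₀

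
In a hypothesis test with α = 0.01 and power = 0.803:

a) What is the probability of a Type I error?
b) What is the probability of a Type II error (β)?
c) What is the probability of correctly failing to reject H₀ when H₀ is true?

Answer: a) 0.01, b) 0.197, c) 0.99

Derivation:
a) Type I error probability = α = 0.01
b) Power = P(reject H₀ | H₁ true) = 1 - β = 0.803, so Type II error probability = β = 1 - Power = 0.197
c) P(fail to reject H₀ | H₀ true) = 1 - α = 0.99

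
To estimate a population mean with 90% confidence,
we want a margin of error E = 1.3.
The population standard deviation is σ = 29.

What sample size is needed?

z_0.05 = 1.645
n = (z×σ/E)² = (1.645×29/1.3)²
n = 1346.6077
Round up: n = 1347

Answer: n = 1347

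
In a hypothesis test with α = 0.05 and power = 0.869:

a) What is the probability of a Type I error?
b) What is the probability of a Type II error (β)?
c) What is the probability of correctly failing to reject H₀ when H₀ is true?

Answer: a) 0.05, b) 0.131, c) 0.95

Derivation:
a) Type I error probability = α = 0.05
b) Power = P(reject H₀ | H₁ true) = 1 - β = 0.869, so Type II error probability = β = 1 - Power = 0.131
c) P(fail to reject H₀ | H₀ true) = 1 - α = 0.95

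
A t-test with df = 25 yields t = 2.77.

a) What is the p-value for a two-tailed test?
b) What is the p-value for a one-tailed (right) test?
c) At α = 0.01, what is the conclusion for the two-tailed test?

Using t-distribution with df = 25:
a) Two-tailed: p = 2×P(T > 2.77) = 0.0104
b) One-tailed: p = P(T > 2.77) = 0.0052
c) 0.0104 ≥ 0.01, fail to reject H₀

Answer: a) 0.0104, b) 0.0052, c) fail to reject H₀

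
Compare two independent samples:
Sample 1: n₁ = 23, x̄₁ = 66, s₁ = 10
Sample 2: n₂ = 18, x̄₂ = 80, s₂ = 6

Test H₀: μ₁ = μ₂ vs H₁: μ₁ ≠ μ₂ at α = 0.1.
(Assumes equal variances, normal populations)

Pooled variance: s²_p = [22×10² + 17×6²]/(39) = 72.1026
s_p = 8.4913
SE = s_p×√(1/n₁ + 1/n₂) = 8.4913×√(1/23 + 1/18) = 2.6722
t = (x̄₁ - x̄₂)/SE = (66 - 80)/2.6722 = -5.2391
df = 39, t-critical = ±1.685
Decision: reject H₀

Answer: t = -5.2391, reject H₀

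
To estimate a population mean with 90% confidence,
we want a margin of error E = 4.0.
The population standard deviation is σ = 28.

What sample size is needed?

z_0.05 = 1.645
n = (z×σ/E)² = (1.645×28/4.0)²
n = 132.5952
Round up: n = 133

Answer: n = 133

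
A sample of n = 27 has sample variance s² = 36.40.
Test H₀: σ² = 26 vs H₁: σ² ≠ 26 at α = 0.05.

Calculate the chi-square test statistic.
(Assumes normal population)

Answer: χ² = 36.4000, fail to reject H₀

Derivation:
df = n - 1 = 26
χ² = (n-1)s²/σ₀² = 26×36.40/26 = 36.4000
Critical values: χ²_{0.975,26} = 13.844, χ²_{0.025,26} = 41.923
Rejection region: χ² < 13.844 or χ² > 41.923
Decision: fail to reject H₀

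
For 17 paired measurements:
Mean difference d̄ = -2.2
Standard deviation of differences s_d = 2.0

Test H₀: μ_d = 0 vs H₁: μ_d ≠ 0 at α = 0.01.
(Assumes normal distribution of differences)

df = n - 1 = 16
SE = s_d/√n = 2.0/√17 = 0.4851
t = d̄/SE = -2.2/0.4851 = -4.5351
Critical value: t_{0.005,16} = ±2.921
p-value ≈ 0.0003
Decision: reject H₀

Answer: t = -4.5351, reject H₀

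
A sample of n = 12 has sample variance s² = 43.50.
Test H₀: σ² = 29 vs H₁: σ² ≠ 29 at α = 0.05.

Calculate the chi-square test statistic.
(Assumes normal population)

df = n - 1 = 11
χ² = (n-1)s²/σ₀² = 11×43.50/29 = 16.5000
Critical values: χ²_{0.975,11} = 3.816, χ²_{0.025,11} = 21.920
Rejection region: χ² < 3.816 or χ² > 21.920
Decision: fail to reject H₀

Answer: χ² = 16.5000, fail to reject H₀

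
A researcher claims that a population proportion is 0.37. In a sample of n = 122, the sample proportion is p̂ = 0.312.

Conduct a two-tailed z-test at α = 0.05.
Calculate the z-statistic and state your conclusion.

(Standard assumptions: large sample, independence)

Answer: z = -1.3269, fail to reject H₀

Derivation:
H₀: p = 0.37, H₁: p ≠ 0.37
Standard error: SE = √(p₀(1-p₀)/n) = √(0.37×0.63/122) = 0.043711
z-statistic: z = (p̂ - p₀)/SE = (0.312 - 0.37)/0.043711 = -1.3269
Critical value: z_0.025 = ±1.960
p-value = 0.1845
Decision: fail to reject H₀ at α = 0.05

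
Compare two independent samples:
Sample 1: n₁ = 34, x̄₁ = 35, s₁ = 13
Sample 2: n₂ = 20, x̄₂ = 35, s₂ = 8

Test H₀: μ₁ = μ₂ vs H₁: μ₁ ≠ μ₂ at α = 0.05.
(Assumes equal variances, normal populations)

Pooled variance: s²_p = [33×13² + 19×8²]/(52) = 130.6346
s_p = 11.4295
SE = s_p×√(1/n₁ + 1/n₂) = 11.4295×√(1/34 + 1/20) = 3.2208
t = (x̄₁ - x̄₂)/SE = (35 - 35)/3.2208 = 0.0000
df = 52, t-critical = ±2.007
Decision: fail to reject H₀

Answer: t = 0.0000, fail to reject H₀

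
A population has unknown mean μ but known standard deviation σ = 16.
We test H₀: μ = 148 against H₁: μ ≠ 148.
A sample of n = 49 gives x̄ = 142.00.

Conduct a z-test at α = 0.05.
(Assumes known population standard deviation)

Standard error: SE = σ/√n = 16/√49 = 2.2857
z-statistic: z = (x̄ - μ₀)/SE = (142.00 - 148)/2.2857 = -2.6250
Critical value: ±1.960
p-value = 0.0087
Decision: reject H₀

Answer: z = -2.6250, reject H₀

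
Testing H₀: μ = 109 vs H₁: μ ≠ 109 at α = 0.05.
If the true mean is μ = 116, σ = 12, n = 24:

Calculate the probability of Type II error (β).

SE = σ/√n = 12/√24 = 2.4495
Critical values: μ₀ ± z_0.025×SE = 109 ± 1.960×2.4495
Acceptance region: (104.1990, 113.8010)
Under H₁ (μ = 116): z_high = (113.8010 - 116)/2.4495 = -0.8977, z_low = (104.1990 - 116)/2.4495 = -4.8177
β = P(not reject | H₁) = Φ(-0.8977) - Φ(-4.8177) ≈ 0.1847

Answer: β ≈ 0.1847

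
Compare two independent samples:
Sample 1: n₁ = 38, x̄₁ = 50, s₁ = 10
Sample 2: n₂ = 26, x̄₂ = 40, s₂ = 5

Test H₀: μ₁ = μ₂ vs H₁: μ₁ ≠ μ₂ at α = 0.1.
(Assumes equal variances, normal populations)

Answer: t = 4.7043, reject H₀

Derivation:
Pooled variance: s²_p = [37×10² + 25×5²]/(62) = 69.7581
s_p = 8.3521
SE = s_p×√(1/n₁ + 1/n₂) = 8.3521×√(1/38 + 1/26) = 2.1257
t = (x̄₁ - x̄₂)/SE = (50 - 40)/2.1257 = 4.7043
df = 62, t-critical = ±1.670
Decision: reject H₀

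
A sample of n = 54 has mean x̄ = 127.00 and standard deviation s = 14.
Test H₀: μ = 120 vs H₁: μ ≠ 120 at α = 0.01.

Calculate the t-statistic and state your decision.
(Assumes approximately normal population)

Answer: t = 3.6742, reject H₀

Derivation:
df = n - 1 = 53
SE = s/√n = 14/√54 = 1.9052
t = (x̄ - μ₀)/SE = (127.00 - 120)/1.9052 = 3.6742
Critical value: t_{0.005,53} = ±2.672
p-value ≈ 0.0006
Decision: reject H₀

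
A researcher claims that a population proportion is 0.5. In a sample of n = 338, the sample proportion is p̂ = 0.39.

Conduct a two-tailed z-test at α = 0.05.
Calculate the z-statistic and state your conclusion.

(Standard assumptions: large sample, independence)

H₀: p = 0.5, H₁: p ≠ 0.5
Standard error: SE = √(p₀(1-p₀)/n) = √(0.5×0.5/338) = 0.027196
z-statistic: z = (p̂ - p₀)/SE = (0.39 - 0.5)/0.027196 = -4.0447
Critical value: z_0.025 = ±1.960
p-value = 0.0001
Decision: reject H₀ at α = 0.05

Answer: z = -4.0447, reject H₀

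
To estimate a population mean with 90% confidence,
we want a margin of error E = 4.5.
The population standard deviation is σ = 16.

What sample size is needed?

Answer: n = 35

Derivation:
z_0.05 = 1.645
n = (z×σ/E)² = (1.645×16/4.5)²
n = 34.2095
Round up: n = 35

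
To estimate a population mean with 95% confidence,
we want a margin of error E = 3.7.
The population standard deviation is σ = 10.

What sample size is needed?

z_0.025 = 1.960
n = (z×σ/E)² = (1.960×10/3.7)²
n = 28.0614
Round up: n = 29

Answer: n = 29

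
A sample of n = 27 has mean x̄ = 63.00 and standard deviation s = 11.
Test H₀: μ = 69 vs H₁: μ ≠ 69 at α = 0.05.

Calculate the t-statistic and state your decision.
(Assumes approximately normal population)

Answer: t = -2.8342, reject H₀

Derivation:
df = n - 1 = 26
SE = s/√n = 11/√27 = 2.1170
t = (x̄ - μ₀)/SE = (63.00 - 69)/2.1170 = -2.8342
Critical value: t_{0.025,26} = ±2.056
p-value ≈ 0.0088
Decision: reject H₀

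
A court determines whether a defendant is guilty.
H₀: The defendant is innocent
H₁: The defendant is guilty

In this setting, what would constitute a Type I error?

A Type I error (probability α) occurs when we reject a true H₀.
A Type II error (probability β) occurs when we fail to reject a false H₀.

Answer: Convicting an innocent person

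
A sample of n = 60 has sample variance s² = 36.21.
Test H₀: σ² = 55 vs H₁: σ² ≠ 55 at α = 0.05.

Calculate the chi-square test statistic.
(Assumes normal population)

df = n - 1 = 59
χ² = (n-1)s²/σ₀² = 59×36.21/55 = 38.8435
Critical values: χ²_{0.975,59} = 39.662, χ²_{0.025,59} = 82.117
Rejection region: χ² < 39.662 or χ² > 82.117
Decision: reject H₀

Answer: χ² = 38.8435, reject H₀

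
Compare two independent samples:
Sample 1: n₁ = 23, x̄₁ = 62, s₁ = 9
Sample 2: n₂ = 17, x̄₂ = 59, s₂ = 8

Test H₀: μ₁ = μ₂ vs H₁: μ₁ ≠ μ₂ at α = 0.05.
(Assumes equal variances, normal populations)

Pooled variance: s²_p = [22×9² + 16×8²]/(38) = 73.8421
s_p = 8.5931
SE = s_p×√(1/n₁ + 1/n₂) = 8.5931×√(1/23 + 1/17) = 2.7485
t = (x̄₁ - x̄₂)/SE = (62 - 59)/2.7485 = 1.0915
df = 38, t-critical = ±2.024
Decision: fail to reject H₀

Answer: t = 1.0915, fail to reject H₀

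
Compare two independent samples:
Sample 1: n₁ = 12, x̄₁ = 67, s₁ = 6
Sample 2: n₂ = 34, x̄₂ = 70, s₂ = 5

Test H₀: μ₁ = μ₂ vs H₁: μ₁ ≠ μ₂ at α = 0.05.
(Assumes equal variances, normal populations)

Pooled variance: s²_p = [11×6² + 33×5²]/(44) = 27.7500
s_p = 5.2678
SE = s_p×√(1/n₁ + 1/n₂) = 5.2678×√(1/12 + 1/34) = 1.7688
t = (x̄₁ - x̄₂)/SE = (67 - 70)/1.7688 = -1.6961
df = 44, t-critical = ±2.015
Decision: fail to reject H₀

Answer: t = -1.6961, fail to reject H₀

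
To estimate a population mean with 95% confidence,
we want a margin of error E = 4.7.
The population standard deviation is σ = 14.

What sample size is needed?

Answer: n = 35

Derivation:
z_0.025 = 1.960
n = (z×σ/E)² = (1.960×14/4.7)²
n = 34.0857
Round up: n = 35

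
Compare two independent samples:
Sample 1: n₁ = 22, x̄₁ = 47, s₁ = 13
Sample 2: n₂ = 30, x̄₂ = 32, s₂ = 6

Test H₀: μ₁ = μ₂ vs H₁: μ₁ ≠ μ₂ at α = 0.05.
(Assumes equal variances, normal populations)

Answer: t = 5.5756, reject H₀

Derivation:
Pooled variance: s²_p = [21×13² + 29×6²]/(50) = 91.8600
s_p = 9.5844
SE = s_p×√(1/n₁ + 1/n₂) = 9.5844×√(1/22 + 1/30) = 2.6903
t = (x̄₁ - x̄₂)/SE = (47 - 32)/2.6903 = 5.5756
df = 50, t-critical = ±2.009
Decision: reject H₀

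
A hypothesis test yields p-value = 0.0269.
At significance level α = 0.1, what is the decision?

Answer: reject H₀

Derivation:
Compare p-value to α:
0.0269 < 0.1
Decision: reject H₀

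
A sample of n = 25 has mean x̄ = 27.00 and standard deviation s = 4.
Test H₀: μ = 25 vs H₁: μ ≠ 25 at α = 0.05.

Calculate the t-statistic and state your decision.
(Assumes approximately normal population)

Answer: t = 2.5000, reject H₀

Derivation:
df = n - 1 = 24
SE = s/√n = 4/√25 = 0.8000
t = (x̄ - μ₀)/SE = (27.00 - 25)/0.8000 = 2.5000
Critical value: t_{0.025,24} = ±2.064
p-value ≈ 0.0197
Decision: reject H₀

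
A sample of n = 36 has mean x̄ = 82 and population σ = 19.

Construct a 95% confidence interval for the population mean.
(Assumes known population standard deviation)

Answer: (75.7933, 88.2067)

Derivation:
Confidence level: 95%, α = 0.05
z_0.025 = 1.960
SE = σ/√n = 19/√36 = 3.1667
Margin of error = 1.960 × 3.1667 = 6.2067
CI: x̄ ± margin = 82 ± 6.2067
CI: (75.7933, 88.2067)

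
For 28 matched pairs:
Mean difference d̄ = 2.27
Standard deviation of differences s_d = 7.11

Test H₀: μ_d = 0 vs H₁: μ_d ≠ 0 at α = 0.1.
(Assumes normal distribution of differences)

df = n - 1 = 27
SE = s_d/√n = 7.11/√28 = 1.3437
t = d̄/SE = 2.27/1.3437 = 1.6894
Critical value: t_{0.05,27} = ±1.703
p-value ≈ 0.1027
Decision: fail to reject H₀

Answer: t = 1.6894, fail to reject H₀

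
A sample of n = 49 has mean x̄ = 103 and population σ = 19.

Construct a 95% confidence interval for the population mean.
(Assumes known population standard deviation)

Confidence level: 95%, α = 0.05
z_0.025 = 1.960
SE = σ/√n = 19/√49 = 2.7143
Margin of error = 1.960 × 2.7143 = 5.3200
CI: x̄ ± margin = 103 ± 5.3200
CI: (97.6800, 108.3200)

Answer: (97.6800, 108.3200)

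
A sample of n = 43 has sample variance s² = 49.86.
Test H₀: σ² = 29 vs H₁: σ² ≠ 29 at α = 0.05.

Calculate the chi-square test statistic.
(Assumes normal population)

Answer: χ² = 72.2110, reject H₀

Derivation:
df = n - 1 = 42
χ² = (n-1)s²/σ₀² = 42×49.86/29 = 72.2110
Critical values: χ²_{0.975,42} = 25.999, χ²_{0.025,42} = 61.777
Rejection region: χ² < 25.999 or χ² > 61.777
Decision: reject H₀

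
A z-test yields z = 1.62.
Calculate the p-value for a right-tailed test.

For z = 1.62:
p = P(Z > 1.62) = 1 - Φ(1.62) = 0.0526

Answer: p-value ≈ 0.0526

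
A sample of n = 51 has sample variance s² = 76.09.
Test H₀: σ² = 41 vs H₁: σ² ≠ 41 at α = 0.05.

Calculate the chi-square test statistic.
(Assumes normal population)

Answer: χ² = 92.7927, reject H₀

Derivation:
df = n - 1 = 50
χ² = (n-1)s²/σ₀² = 50×76.09/41 = 92.7927
Critical values: χ²_{0.975,50} = 32.357, χ²_{0.025,50} = 71.420
Rejection region: χ² < 32.357 or χ² > 71.420
Decision: reject H₀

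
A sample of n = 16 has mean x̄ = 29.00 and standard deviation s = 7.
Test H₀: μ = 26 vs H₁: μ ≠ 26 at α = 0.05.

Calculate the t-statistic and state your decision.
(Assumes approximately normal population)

df = n - 1 = 15
SE = s/√n = 7/√16 = 1.7500
t = (x̄ - μ₀)/SE = (29.00 - 26)/1.7500 = 1.7143
Critical value: t_{0.025,15} = ±2.131
p-value ≈ 0.1071
Decision: fail to reject H₀

Answer: t = 1.7143, fail to reject H₀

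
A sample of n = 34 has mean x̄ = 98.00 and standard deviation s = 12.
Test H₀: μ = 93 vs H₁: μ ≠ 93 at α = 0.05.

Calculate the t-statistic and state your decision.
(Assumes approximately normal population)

df = n - 1 = 33
SE = s/√n = 12/√34 = 2.0580
t = (x̄ - μ₀)/SE = (98.00 - 93)/2.0580 = 2.4295
Critical value: t_{0.025,33} = ±2.035
p-value ≈ 0.0207
Decision: reject H₀

Answer: t = 2.4295, reject H₀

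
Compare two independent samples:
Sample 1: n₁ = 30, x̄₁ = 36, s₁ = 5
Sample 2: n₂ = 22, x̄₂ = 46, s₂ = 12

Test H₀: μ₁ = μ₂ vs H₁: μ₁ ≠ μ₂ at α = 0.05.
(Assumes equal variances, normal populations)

Pooled variance: s²_p = [29×5² + 21×12²]/(50) = 74.9800
s_p = 8.6591
SE = s_p×√(1/n₁ + 1/n₂) = 8.6591×√(1/30 + 1/22) = 2.4305
t = (x̄₁ - x̄₂)/SE = (36 - 46)/2.4305 = -4.1144
df = 50, t-critical = ±2.009
Decision: reject H₀

Answer: t = -4.1144, reject H₀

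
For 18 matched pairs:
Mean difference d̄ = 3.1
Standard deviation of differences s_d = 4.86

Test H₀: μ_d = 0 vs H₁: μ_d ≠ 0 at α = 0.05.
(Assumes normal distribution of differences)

Answer: t = 2.7062, reject H₀

Derivation:
df = n - 1 = 17
SE = s_d/√n = 4.86/√18 = 1.1455
t = d̄/SE = 3.1/1.1455 = 2.7062
Critical value: t_{0.025,17} = ±2.110
p-value ≈ 0.0150
Decision: reject H₀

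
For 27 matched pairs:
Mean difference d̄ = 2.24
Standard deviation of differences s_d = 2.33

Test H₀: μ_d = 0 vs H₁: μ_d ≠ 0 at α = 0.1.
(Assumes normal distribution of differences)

Answer: t = 4.9955, reject H₀

Derivation:
df = n - 1 = 26
SE = s_d/√n = 2.33/√27 = 0.4484
t = d̄/SE = 2.24/0.4484 = 4.9955
Critical value: t_{0.05,26} = ±1.706
p-value < 0.0001
Decision: reject H₀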